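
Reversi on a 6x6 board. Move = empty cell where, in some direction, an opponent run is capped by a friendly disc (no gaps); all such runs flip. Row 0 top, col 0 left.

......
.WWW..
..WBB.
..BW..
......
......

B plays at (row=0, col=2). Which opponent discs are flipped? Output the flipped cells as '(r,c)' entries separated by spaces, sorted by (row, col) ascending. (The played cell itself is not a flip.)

Dir NW: edge -> no flip
Dir N: edge -> no flip
Dir NE: edge -> no flip
Dir W: first cell '.' (not opp) -> no flip
Dir E: first cell '.' (not opp) -> no flip
Dir SW: opp run (1,1), next='.' -> no flip
Dir S: opp run (1,2) (2,2) capped by B -> flip
Dir SE: opp run (1,3) capped by B -> flip

Answer: (1,2) (1,3) (2,2)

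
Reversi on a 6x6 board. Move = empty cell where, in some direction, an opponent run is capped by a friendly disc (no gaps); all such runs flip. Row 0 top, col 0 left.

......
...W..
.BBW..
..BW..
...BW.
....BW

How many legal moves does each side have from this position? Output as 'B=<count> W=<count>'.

Answer: B=6 W=6

Derivation:
-- B to move --
(0,2): no bracket -> illegal
(0,3): flips 3 -> legal
(0,4): flips 1 -> legal
(1,2): no bracket -> illegal
(1,4): flips 1 -> legal
(2,4): flips 1 -> legal
(3,4): flips 2 -> legal
(3,5): no bracket -> illegal
(4,2): no bracket -> illegal
(4,5): flips 1 -> legal
(5,3): no bracket -> illegal
B mobility = 6
-- W to move --
(1,0): no bracket -> illegal
(1,1): flips 1 -> legal
(1,2): no bracket -> illegal
(2,0): flips 2 -> legal
(3,0): no bracket -> illegal
(3,1): flips 2 -> legal
(3,4): no bracket -> illegal
(4,1): flips 1 -> legal
(4,2): flips 1 -> legal
(4,5): no bracket -> illegal
(5,2): no bracket -> illegal
(5,3): flips 2 -> legal
W mobility = 6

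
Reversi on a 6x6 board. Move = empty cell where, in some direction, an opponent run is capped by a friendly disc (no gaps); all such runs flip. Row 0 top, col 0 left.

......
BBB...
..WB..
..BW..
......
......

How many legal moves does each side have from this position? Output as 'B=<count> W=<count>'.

Answer: B=4 W=6

Derivation:
-- B to move --
(1,3): no bracket -> illegal
(2,1): flips 1 -> legal
(2,4): no bracket -> illegal
(3,1): no bracket -> illegal
(3,4): flips 1 -> legal
(4,2): no bracket -> illegal
(4,3): flips 1 -> legal
(4,4): flips 2 -> legal
B mobility = 4
-- W to move --
(0,0): flips 1 -> legal
(0,1): no bracket -> illegal
(0,2): flips 1 -> legal
(0,3): no bracket -> illegal
(1,3): flips 1 -> legal
(1,4): no bracket -> illegal
(2,0): no bracket -> illegal
(2,1): no bracket -> illegal
(2,4): flips 1 -> legal
(3,1): flips 1 -> legal
(3,4): no bracket -> illegal
(4,1): no bracket -> illegal
(4,2): flips 1 -> legal
(4,3): no bracket -> illegal
W mobility = 6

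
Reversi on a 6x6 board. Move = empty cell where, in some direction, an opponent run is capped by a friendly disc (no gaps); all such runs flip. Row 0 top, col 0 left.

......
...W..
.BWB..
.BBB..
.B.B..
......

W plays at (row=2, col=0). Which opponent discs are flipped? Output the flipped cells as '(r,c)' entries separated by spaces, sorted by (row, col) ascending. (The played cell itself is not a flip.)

Dir NW: edge -> no flip
Dir N: first cell '.' (not opp) -> no flip
Dir NE: first cell '.' (not opp) -> no flip
Dir W: edge -> no flip
Dir E: opp run (2,1) capped by W -> flip
Dir SW: edge -> no flip
Dir S: first cell '.' (not opp) -> no flip
Dir SE: opp run (3,1), next='.' -> no flip

Answer: (2,1)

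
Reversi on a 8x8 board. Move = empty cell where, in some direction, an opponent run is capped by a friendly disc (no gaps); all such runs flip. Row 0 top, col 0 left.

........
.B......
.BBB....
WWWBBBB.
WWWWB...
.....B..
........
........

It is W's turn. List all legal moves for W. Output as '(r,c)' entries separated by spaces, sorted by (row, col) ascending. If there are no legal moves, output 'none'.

(0,0): no bracket -> illegal
(0,1): flips 2 -> legal
(0,2): no bracket -> illegal
(1,0): flips 1 -> legal
(1,2): flips 2 -> legal
(1,3): flips 3 -> legal
(1,4): flips 1 -> legal
(2,0): no bracket -> illegal
(2,4): flips 1 -> legal
(2,5): flips 1 -> legal
(2,6): no bracket -> illegal
(2,7): no bracket -> illegal
(3,7): flips 4 -> legal
(4,5): flips 1 -> legal
(4,6): no bracket -> illegal
(4,7): no bracket -> illegal
(5,3): no bracket -> illegal
(5,4): no bracket -> illegal
(5,6): no bracket -> illegal
(6,4): no bracket -> illegal
(6,5): no bracket -> illegal
(6,6): no bracket -> illegal

Answer: (0,1) (1,0) (1,2) (1,3) (1,4) (2,4) (2,5) (3,7) (4,5)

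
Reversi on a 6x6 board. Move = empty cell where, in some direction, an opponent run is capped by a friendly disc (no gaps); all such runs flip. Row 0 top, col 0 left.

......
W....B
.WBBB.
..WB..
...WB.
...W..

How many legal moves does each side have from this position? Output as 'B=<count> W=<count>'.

Answer: B=4 W=7

Derivation:
-- B to move --
(0,0): no bracket -> illegal
(0,1): no bracket -> illegal
(1,1): no bracket -> illegal
(1,2): no bracket -> illegal
(2,0): flips 1 -> legal
(3,0): no bracket -> illegal
(3,1): flips 1 -> legal
(3,4): no bracket -> illegal
(4,1): flips 1 -> legal
(4,2): flips 2 -> legal
(5,2): no bracket -> illegal
(5,4): no bracket -> illegal
B mobility = 4
-- W to move --
(0,4): no bracket -> illegal
(0,5): no bracket -> illegal
(1,1): no bracket -> illegal
(1,2): flips 1 -> legal
(1,3): flips 2 -> legal
(1,4): flips 1 -> legal
(2,5): flips 3 -> legal
(3,1): no bracket -> illegal
(3,4): flips 1 -> legal
(3,5): flips 1 -> legal
(4,2): no bracket -> illegal
(4,5): flips 1 -> legal
(5,4): no bracket -> illegal
(5,5): no bracket -> illegal
W mobility = 7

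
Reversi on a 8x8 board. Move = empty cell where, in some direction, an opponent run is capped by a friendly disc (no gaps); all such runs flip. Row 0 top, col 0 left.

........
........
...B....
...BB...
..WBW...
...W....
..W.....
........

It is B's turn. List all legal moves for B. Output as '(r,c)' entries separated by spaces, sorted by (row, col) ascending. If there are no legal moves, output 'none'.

Answer: (4,1) (4,5) (5,1) (5,4) (5,5) (6,3)

Derivation:
(3,1): no bracket -> illegal
(3,2): no bracket -> illegal
(3,5): no bracket -> illegal
(4,1): flips 1 -> legal
(4,5): flips 1 -> legal
(5,1): flips 1 -> legal
(5,2): no bracket -> illegal
(5,4): flips 1 -> legal
(5,5): flips 1 -> legal
(6,1): no bracket -> illegal
(6,3): flips 1 -> legal
(6,4): no bracket -> illegal
(7,1): no bracket -> illegal
(7,2): no bracket -> illegal
(7,3): no bracket -> illegal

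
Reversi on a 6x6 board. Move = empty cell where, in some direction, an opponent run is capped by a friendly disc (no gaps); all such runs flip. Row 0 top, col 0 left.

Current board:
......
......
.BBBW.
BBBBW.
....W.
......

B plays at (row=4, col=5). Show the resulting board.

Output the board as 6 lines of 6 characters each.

Place B at (4,5); scan 8 dirs for brackets.
Dir NW: opp run (3,4) capped by B -> flip
Dir N: first cell '.' (not opp) -> no flip
Dir NE: edge -> no flip
Dir W: opp run (4,4), next='.' -> no flip
Dir E: edge -> no flip
Dir SW: first cell '.' (not opp) -> no flip
Dir S: first cell '.' (not opp) -> no flip
Dir SE: edge -> no flip
All flips: (3,4)

Answer: ......
......
.BBBW.
BBBBB.
....WB
......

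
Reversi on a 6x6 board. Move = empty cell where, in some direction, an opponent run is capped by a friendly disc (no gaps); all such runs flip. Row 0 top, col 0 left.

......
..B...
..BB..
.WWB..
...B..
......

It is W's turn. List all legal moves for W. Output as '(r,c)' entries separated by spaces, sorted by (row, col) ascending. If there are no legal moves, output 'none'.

Answer: (0,2) (1,3) (1,4) (3,4) (5,4)

Derivation:
(0,1): no bracket -> illegal
(0,2): flips 2 -> legal
(0,3): no bracket -> illegal
(1,1): no bracket -> illegal
(1,3): flips 1 -> legal
(1,4): flips 1 -> legal
(2,1): no bracket -> illegal
(2,4): no bracket -> illegal
(3,4): flips 1 -> legal
(4,2): no bracket -> illegal
(4,4): no bracket -> illegal
(5,2): no bracket -> illegal
(5,3): no bracket -> illegal
(5,4): flips 1 -> legal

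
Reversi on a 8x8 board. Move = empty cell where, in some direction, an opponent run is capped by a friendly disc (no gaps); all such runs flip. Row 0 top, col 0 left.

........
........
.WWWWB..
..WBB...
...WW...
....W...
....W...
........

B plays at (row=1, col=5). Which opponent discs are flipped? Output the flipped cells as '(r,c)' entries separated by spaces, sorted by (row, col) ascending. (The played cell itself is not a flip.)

Answer: (2,4)

Derivation:
Dir NW: first cell '.' (not opp) -> no flip
Dir N: first cell '.' (not opp) -> no flip
Dir NE: first cell '.' (not opp) -> no flip
Dir W: first cell '.' (not opp) -> no flip
Dir E: first cell '.' (not opp) -> no flip
Dir SW: opp run (2,4) capped by B -> flip
Dir S: first cell 'B' (not opp) -> no flip
Dir SE: first cell '.' (not opp) -> no flip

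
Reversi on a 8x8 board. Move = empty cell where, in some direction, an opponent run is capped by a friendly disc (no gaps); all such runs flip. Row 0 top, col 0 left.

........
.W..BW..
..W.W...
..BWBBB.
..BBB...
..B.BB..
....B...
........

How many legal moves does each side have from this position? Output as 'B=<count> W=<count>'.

-- B to move --
(0,0): flips 3 -> legal
(0,1): no bracket -> illegal
(0,2): no bracket -> illegal
(0,4): no bracket -> illegal
(0,5): no bracket -> illegal
(0,6): flips 3 -> legal
(1,0): no bracket -> illegal
(1,2): flips 1 -> legal
(1,3): flips 1 -> legal
(1,6): flips 1 -> legal
(2,0): no bracket -> illegal
(2,1): no bracket -> illegal
(2,3): flips 1 -> legal
(2,5): no bracket -> illegal
(2,6): no bracket -> illegal
(3,1): no bracket -> illegal
B mobility = 6
-- W to move --
(0,3): no bracket -> illegal
(0,4): flips 1 -> legal
(0,5): no bracket -> illegal
(1,3): flips 1 -> legal
(2,1): no bracket -> illegal
(2,3): no bracket -> illegal
(2,5): no bracket -> illegal
(2,6): no bracket -> illegal
(2,7): no bracket -> illegal
(3,1): flips 1 -> legal
(3,7): flips 3 -> legal
(4,1): no bracket -> illegal
(4,5): no bracket -> illegal
(4,6): flips 1 -> legal
(4,7): no bracket -> illegal
(5,1): flips 1 -> legal
(5,3): flips 1 -> legal
(5,6): no bracket -> illegal
(6,1): no bracket -> illegal
(6,2): flips 3 -> legal
(6,3): no bracket -> illegal
(6,5): no bracket -> illegal
(6,6): flips 2 -> legal
(7,3): no bracket -> illegal
(7,4): flips 4 -> legal
(7,5): no bracket -> illegal
W mobility = 10

Answer: B=6 W=10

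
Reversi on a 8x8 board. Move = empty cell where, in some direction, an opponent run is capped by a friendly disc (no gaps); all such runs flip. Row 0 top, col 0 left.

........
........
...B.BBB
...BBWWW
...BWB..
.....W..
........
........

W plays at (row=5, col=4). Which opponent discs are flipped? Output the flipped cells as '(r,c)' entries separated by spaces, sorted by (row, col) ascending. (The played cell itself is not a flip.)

Dir NW: opp run (4,3), next='.' -> no flip
Dir N: first cell 'W' (not opp) -> no flip
Dir NE: opp run (4,5) capped by W -> flip
Dir W: first cell '.' (not opp) -> no flip
Dir E: first cell 'W' (not opp) -> no flip
Dir SW: first cell '.' (not opp) -> no flip
Dir S: first cell '.' (not opp) -> no flip
Dir SE: first cell '.' (not opp) -> no flip

Answer: (4,5)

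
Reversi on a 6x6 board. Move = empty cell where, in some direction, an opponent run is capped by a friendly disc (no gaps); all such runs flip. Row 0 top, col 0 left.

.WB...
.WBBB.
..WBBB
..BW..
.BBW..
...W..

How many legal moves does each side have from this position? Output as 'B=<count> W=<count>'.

Answer: B=8 W=9

Derivation:
-- B to move --
(0,0): flips 1 -> legal
(1,0): flips 1 -> legal
(2,0): flips 1 -> legal
(2,1): flips 1 -> legal
(3,1): flips 1 -> legal
(3,4): flips 1 -> legal
(4,4): flips 1 -> legal
(5,2): no bracket -> illegal
(5,4): flips 1 -> legal
B mobility = 8
-- W to move --
(0,3): flips 3 -> legal
(0,4): flips 1 -> legal
(0,5): no bracket -> illegal
(1,5): flips 4 -> legal
(2,1): flips 1 -> legal
(3,0): no bracket -> illegal
(3,1): flips 2 -> legal
(3,4): flips 2 -> legal
(3,5): no bracket -> illegal
(4,0): flips 2 -> legal
(5,0): no bracket -> illegal
(5,1): flips 1 -> legal
(5,2): flips 2 -> legal
W mobility = 9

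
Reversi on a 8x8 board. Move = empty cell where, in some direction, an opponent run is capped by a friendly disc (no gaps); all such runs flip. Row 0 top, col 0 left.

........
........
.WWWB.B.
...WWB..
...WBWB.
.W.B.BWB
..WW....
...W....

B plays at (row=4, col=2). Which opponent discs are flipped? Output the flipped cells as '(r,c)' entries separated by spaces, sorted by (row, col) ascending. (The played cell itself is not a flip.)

Dir NW: first cell '.' (not opp) -> no flip
Dir N: first cell '.' (not opp) -> no flip
Dir NE: opp run (3,3) capped by B -> flip
Dir W: first cell '.' (not opp) -> no flip
Dir E: opp run (4,3) capped by B -> flip
Dir SW: opp run (5,1), next='.' -> no flip
Dir S: first cell '.' (not opp) -> no flip
Dir SE: first cell 'B' (not opp) -> no flip

Answer: (3,3) (4,3)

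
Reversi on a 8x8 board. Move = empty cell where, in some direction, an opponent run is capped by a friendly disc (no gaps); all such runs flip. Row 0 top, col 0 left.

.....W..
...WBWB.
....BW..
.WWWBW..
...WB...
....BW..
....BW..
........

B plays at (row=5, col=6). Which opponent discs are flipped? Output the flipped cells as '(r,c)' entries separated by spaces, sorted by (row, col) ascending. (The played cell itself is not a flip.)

Dir NW: first cell '.' (not opp) -> no flip
Dir N: first cell '.' (not opp) -> no flip
Dir NE: first cell '.' (not opp) -> no flip
Dir W: opp run (5,5) capped by B -> flip
Dir E: first cell '.' (not opp) -> no flip
Dir SW: opp run (6,5), next='.' -> no flip
Dir S: first cell '.' (not opp) -> no flip
Dir SE: first cell '.' (not opp) -> no flip

Answer: (5,5)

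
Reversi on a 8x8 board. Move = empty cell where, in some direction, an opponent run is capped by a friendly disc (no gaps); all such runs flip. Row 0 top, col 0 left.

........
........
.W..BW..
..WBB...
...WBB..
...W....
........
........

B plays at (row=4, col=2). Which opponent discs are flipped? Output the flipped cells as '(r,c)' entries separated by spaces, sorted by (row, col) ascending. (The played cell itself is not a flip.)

Answer: (4,3)

Derivation:
Dir NW: first cell '.' (not opp) -> no flip
Dir N: opp run (3,2), next='.' -> no flip
Dir NE: first cell 'B' (not opp) -> no flip
Dir W: first cell '.' (not opp) -> no flip
Dir E: opp run (4,3) capped by B -> flip
Dir SW: first cell '.' (not opp) -> no flip
Dir S: first cell '.' (not opp) -> no flip
Dir SE: opp run (5,3), next='.' -> no flip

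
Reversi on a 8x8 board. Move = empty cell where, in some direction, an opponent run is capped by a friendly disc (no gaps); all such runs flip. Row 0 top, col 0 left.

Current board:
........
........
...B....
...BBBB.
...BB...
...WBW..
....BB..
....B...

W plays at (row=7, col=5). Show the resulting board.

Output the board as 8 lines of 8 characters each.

Answer: ........
........
...B....
...BBBB.
...BB...
...WBW..
....WW..
....BW..

Derivation:
Place W at (7,5); scan 8 dirs for brackets.
Dir NW: opp run (6,4) capped by W -> flip
Dir N: opp run (6,5) capped by W -> flip
Dir NE: first cell '.' (not opp) -> no flip
Dir W: opp run (7,4), next='.' -> no flip
Dir E: first cell '.' (not opp) -> no flip
Dir SW: edge -> no flip
Dir S: edge -> no flip
Dir SE: edge -> no flip
All flips: (6,4) (6,5)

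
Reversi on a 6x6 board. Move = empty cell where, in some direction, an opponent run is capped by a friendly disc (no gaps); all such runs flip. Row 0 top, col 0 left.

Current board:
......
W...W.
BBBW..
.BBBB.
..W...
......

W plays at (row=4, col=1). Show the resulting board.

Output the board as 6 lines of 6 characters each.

Place W at (4,1); scan 8 dirs for brackets.
Dir NW: first cell '.' (not opp) -> no flip
Dir N: opp run (3,1) (2,1), next='.' -> no flip
Dir NE: opp run (3,2) capped by W -> flip
Dir W: first cell '.' (not opp) -> no flip
Dir E: first cell 'W' (not opp) -> no flip
Dir SW: first cell '.' (not opp) -> no flip
Dir S: first cell '.' (not opp) -> no flip
Dir SE: first cell '.' (not opp) -> no flip
All flips: (3,2)

Answer: ......
W...W.
BBBW..
.BWBB.
.WW...
......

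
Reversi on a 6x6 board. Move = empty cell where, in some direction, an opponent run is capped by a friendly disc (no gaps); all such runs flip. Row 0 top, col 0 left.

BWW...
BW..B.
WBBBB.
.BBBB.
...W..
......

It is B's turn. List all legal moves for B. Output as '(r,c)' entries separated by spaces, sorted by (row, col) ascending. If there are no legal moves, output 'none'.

(0,3): flips 2 -> legal
(1,2): flips 1 -> legal
(1,3): no bracket -> illegal
(3,0): flips 1 -> legal
(4,2): no bracket -> illegal
(4,4): no bracket -> illegal
(5,2): flips 1 -> legal
(5,3): flips 1 -> legal
(5,4): flips 1 -> legal

Answer: (0,3) (1,2) (3,0) (5,2) (5,3) (5,4)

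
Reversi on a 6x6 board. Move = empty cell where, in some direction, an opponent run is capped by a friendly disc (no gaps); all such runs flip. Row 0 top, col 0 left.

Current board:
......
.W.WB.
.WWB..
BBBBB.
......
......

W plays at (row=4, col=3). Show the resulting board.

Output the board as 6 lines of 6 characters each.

Answer: ......
.W.WB.
.WWW..
BBWWB.
...W..
......

Derivation:
Place W at (4,3); scan 8 dirs for brackets.
Dir NW: opp run (3,2) capped by W -> flip
Dir N: opp run (3,3) (2,3) capped by W -> flip
Dir NE: opp run (3,4), next='.' -> no flip
Dir W: first cell '.' (not opp) -> no flip
Dir E: first cell '.' (not opp) -> no flip
Dir SW: first cell '.' (not opp) -> no flip
Dir S: first cell '.' (not opp) -> no flip
Dir SE: first cell '.' (not opp) -> no flip
All flips: (2,3) (3,2) (3,3)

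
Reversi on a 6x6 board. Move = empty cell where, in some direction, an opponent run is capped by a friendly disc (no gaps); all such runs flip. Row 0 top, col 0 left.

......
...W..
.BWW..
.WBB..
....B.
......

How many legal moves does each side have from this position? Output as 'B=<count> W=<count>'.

Answer: B=7 W=7

Derivation:
-- B to move --
(0,2): no bracket -> illegal
(0,3): flips 2 -> legal
(0,4): no bracket -> illegal
(1,1): flips 1 -> legal
(1,2): flips 1 -> legal
(1,4): flips 1 -> legal
(2,0): no bracket -> illegal
(2,4): flips 2 -> legal
(3,0): flips 1 -> legal
(3,4): no bracket -> illegal
(4,0): no bracket -> illegal
(4,1): flips 1 -> legal
(4,2): no bracket -> illegal
B mobility = 7
-- W to move --
(1,0): no bracket -> illegal
(1,1): flips 1 -> legal
(1,2): no bracket -> illegal
(2,0): flips 1 -> legal
(2,4): no bracket -> illegal
(3,0): no bracket -> illegal
(3,4): flips 2 -> legal
(3,5): no bracket -> illegal
(4,1): flips 1 -> legal
(4,2): flips 1 -> legal
(4,3): flips 1 -> legal
(4,5): no bracket -> illegal
(5,3): no bracket -> illegal
(5,4): no bracket -> illegal
(5,5): flips 2 -> legal
W mobility = 7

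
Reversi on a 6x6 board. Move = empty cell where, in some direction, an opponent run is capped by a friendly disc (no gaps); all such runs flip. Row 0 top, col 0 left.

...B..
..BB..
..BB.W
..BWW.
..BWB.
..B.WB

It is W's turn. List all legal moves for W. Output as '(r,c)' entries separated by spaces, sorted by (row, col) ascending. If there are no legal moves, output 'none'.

Answer: (0,1) (1,1) (2,1) (3,1) (4,1) (4,5) (5,1)

Derivation:
(0,1): flips 2 -> legal
(0,2): no bracket -> illegal
(0,4): no bracket -> illegal
(1,1): flips 1 -> legal
(1,4): no bracket -> illegal
(2,1): flips 1 -> legal
(2,4): no bracket -> illegal
(3,1): flips 1 -> legal
(3,5): no bracket -> illegal
(4,1): flips 1 -> legal
(4,5): flips 1 -> legal
(5,1): flips 1 -> legal
(5,3): no bracket -> illegal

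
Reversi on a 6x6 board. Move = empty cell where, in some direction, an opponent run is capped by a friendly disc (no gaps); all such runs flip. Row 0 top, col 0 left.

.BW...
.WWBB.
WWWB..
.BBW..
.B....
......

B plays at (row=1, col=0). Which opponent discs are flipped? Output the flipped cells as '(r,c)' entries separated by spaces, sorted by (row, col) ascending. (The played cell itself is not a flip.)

Answer: (1,1) (1,2) (2,1)

Derivation:
Dir NW: edge -> no flip
Dir N: first cell '.' (not opp) -> no flip
Dir NE: first cell 'B' (not opp) -> no flip
Dir W: edge -> no flip
Dir E: opp run (1,1) (1,2) capped by B -> flip
Dir SW: edge -> no flip
Dir S: opp run (2,0), next='.' -> no flip
Dir SE: opp run (2,1) capped by B -> flip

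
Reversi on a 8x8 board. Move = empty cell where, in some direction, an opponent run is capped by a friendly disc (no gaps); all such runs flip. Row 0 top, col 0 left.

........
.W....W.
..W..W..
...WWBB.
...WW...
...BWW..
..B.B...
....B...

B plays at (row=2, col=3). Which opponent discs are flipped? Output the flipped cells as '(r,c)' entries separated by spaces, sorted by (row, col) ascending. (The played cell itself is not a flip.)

Dir NW: first cell '.' (not opp) -> no flip
Dir N: first cell '.' (not opp) -> no flip
Dir NE: first cell '.' (not opp) -> no flip
Dir W: opp run (2,2), next='.' -> no flip
Dir E: first cell '.' (not opp) -> no flip
Dir SW: first cell '.' (not opp) -> no flip
Dir S: opp run (3,3) (4,3) capped by B -> flip
Dir SE: opp run (3,4), next='.' -> no flip

Answer: (3,3) (4,3)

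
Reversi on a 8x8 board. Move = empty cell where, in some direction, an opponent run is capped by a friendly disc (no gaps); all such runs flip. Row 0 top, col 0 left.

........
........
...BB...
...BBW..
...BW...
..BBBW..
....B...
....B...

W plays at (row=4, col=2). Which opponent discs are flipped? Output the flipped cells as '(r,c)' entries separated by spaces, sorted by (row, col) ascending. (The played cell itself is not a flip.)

Dir NW: first cell '.' (not opp) -> no flip
Dir N: first cell '.' (not opp) -> no flip
Dir NE: opp run (3,3) (2,4), next='.' -> no flip
Dir W: first cell '.' (not opp) -> no flip
Dir E: opp run (4,3) capped by W -> flip
Dir SW: first cell '.' (not opp) -> no flip
Dir S: opp run (5,2), next='.' -> no flip
Dir SE: opp run (5,3) (6,4), next='.' -> no flip

Answer: (4,3)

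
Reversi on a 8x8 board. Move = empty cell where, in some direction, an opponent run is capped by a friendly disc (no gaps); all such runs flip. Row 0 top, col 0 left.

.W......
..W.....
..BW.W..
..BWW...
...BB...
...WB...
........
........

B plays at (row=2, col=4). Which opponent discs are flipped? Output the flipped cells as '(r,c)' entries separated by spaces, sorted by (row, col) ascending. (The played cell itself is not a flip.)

Dir NW: first cell '.' (not opp) -> no flip
Dir N: first cell '.' (not opp) -> no flip
Dir NE: first cell '.' (not opp) -> no flip
Dir W: opp run (2,3) capped by B -> flip
Dir E: opp run (2,5), next='.' -> no flip
Dir SW: opp run (3,3), next='.' -> no flip
Dir S: opp run (3,4) capped by B -> flip
Dir SE: first cell '.' (not opp) -> no flip

Answer: (2,3) (3,4)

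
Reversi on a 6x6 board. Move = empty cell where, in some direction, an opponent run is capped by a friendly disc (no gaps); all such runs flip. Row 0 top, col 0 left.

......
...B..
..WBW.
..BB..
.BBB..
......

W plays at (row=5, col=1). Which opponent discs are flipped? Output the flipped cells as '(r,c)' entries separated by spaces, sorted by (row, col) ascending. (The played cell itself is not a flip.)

Answer: (3,3) (4,2)

Derivation:
Dir NW: first cell '.' (not opp) -> no flip
Dir N: opp run (4,1), next='.' -> no flip
Dir NE: opp run (4,2) (3,3) capped by W -> flip
Dir W: first cell '.' (not opp) -> no flip
Dir E: first cell '.' (not opp) -> no flip
Dir SW: edge -> no flip
Dir S: edge -> no flip
Dir SE: edge -> no flip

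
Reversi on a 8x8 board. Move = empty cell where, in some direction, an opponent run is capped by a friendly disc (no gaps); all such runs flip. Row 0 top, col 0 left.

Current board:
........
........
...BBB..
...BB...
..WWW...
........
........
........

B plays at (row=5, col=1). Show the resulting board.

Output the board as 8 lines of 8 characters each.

Answer: ........
........
...BBB..
...BB...
..BWW...
.B......
........
........

Derivation:
Place B at (5,1); scan 8 dirs for brackets.
Dir NW: first cell '.' (not opp) -> no flip
Dir N: first cell '.' (not opp) -> no flip
Dir NE: opp run (4,2) capped by B -> flip
Dir W: first cell '.' (not opp) -> no flip
Dir E: first cell '.' (not opp) -> no flip
Dir SW: first cell '.' (not opp) -> no flip
Dir S: first cell '.' (not opp) -> no flip
Dir SE: first cell '.' (not opp) -> no flip
All flips: (4,2)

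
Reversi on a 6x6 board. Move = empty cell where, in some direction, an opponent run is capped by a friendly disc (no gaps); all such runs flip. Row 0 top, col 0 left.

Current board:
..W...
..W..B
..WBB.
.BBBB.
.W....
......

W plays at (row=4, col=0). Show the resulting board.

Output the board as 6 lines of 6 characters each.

Answer: ..W...
..W..B
..WBB.
.WBBB.
WW....
......

Derivation:
Place W at (4,0); scan 8 dirs for brackets.
Dir NW: edge -> no flip
Dir N: first cell '.' (not opp) -> no flip
Dir NE: opp run (3,1) capped by W -> flip
Dir W: edge -> no flip
Dir E: first cell 'W' (not opp) -> no flip
Dir SW: edge -> no flip
Dir S: first cell '.' (not opp) -> no flip
Dir SE: first cell '.' (not opp) -> no flip
All flips: (3,1)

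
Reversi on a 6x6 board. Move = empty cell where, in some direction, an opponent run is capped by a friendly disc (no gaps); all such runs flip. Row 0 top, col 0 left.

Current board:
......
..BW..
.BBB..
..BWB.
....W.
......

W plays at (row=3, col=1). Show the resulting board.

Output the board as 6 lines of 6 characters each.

Place W at (3,1); scan 8 dirs for brackets.
Dir NW: first cell '.' (not opp) -> no flip
Dir N: opp run (2,1), next='.' -> no flip
Dir NE: opp run (2,2) capped by W -> flip
Dir W: first cell '.' (not opp) -> no flip
Dir E: opp run (3,2) capped by W -> flip
Dir SW: first cell '.' (not opp) -> no flip
Dir S: first cell '.' (not opp) -> no flip
Dir SE: first cell '.' (not opp) -> no flip
All flips: (2,2) (3,2)

Answer: ......
..BW..
.BWB..
.WWWB.
....W.
......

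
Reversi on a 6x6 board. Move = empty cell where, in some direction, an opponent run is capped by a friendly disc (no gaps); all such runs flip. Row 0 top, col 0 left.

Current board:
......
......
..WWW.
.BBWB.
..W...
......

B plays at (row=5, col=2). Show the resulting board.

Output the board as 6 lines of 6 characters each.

Answer: ......
......
..WWW.
.BBWB.
..B...
..B...

Derivation:
Place B at (5,2); scan 8 dirs for brackets.
Dir NW: first cell '.' (not opp) -> no flip
Dir N: opp run (4,2) capped by B -> flip
Dir NE: first cell '.' (not opp) -> no flip
Dir W: first cell '.' (not opp) -> no flip
Dir E: first cell '.' (not opp) -> no flip
Dir SW: edge -> no flip
Dir S: edge -> no flip
Dir SE: edge -> no flip
All flips: (4,2)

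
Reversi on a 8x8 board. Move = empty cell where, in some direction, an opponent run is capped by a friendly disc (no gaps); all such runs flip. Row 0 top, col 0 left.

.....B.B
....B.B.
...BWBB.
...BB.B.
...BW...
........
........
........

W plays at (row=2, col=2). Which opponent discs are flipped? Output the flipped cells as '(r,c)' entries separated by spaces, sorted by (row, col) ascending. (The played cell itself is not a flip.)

Dir NW: first cell '.' (not opp) -> no flip
Dir N: first cell '.' (not opp) -> no flip
Dir NE: first cell '.' (not opp) -> no flip
Dir W: first cell '.' (not opp) -> no flip
Dir E: opp run (2,3) capped by W -> flip
Dir SW: first cell '.' (not opp) -> no flip
Dir S: first cell '.' (not opp) -> no flip
Dir SE: opp run (3,3) capped by W -> flip

Answer: (2,3) (3,3)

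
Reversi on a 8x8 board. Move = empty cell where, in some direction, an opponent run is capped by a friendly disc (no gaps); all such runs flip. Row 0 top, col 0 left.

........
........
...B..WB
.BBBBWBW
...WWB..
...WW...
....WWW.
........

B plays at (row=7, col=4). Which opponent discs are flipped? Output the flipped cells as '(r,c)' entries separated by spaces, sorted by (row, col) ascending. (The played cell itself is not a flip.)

Dir NW: first cell '.' (not opp) -> no flip
Dir N: opp run (6,4) (5,4) (4,4) capped by B -> flip
Dir NE: opp run (6,5), next='.' -> no flip
Dir W: first cell '.' (not opp) -> no flip
Dir E: first cell '.' (not opp) -> no flip
Dir SW: edge -> no flip
Dir S: edge -> no flip
Dir SE: edge -> no flip

Answer: (4,4) (5,4) (6,4)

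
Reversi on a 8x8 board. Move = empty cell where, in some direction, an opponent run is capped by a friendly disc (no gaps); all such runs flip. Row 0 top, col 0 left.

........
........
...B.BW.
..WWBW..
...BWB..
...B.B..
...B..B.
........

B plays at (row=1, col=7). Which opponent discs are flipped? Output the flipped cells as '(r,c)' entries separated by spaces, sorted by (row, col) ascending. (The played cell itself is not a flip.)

Answer: (2,6) (3,5) (4,4)

Derivation:
Dir NW: first cell '.' (not opp) -> no flip
Dir N: first cell '.' (not opp) -> no flip
Dir NE: edge -> no flip
Dir W: first cell '.' (not opp) -> no flip
Dir E: edge -> no flip
Dir SW: opp run (2,6) (3,5) (4,4) capped by B -> flip
Dir S: first cell '.' (not opp) -> no flip
Dir SE: edge -> no flip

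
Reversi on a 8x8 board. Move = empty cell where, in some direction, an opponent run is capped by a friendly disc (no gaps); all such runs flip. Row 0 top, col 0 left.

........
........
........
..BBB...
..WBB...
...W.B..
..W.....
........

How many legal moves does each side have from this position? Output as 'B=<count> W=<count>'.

Answer: B=5 W=5

Derivation:
-- B to move --
(3,1): no bracket -> illegal
(4,1): flips 1 -> legal
(5,1): flips 1 -> legal
(5,2): flips 1 -> legal
(5,4): no bracket -> illegal
(6,1): no bracket -> illegal
(6,3): flips 1 -> legal
(6,4): no bracket -> illegal
(7,1): flips 2 -> legal
(7,2): no bracket -> illegal
(7,3): no bracket -> illegal
B mobility = 5
-- W to move --
(2,1): no bracket -> illegal
(2,2): flips 1 -> legal
(2,3): flips 2 -> legal
(2,4): flips 1 -> legal
(2,5): no bracket -> illegal
(3,1): no bracket -> illegal
(3,5): flips 1 -> legal
(4,1): no bracket -> illegal
(4,5): flips 2 -> legal
(4,6): no bracket -> illegal
(5,2): no bracket -> illegal
(5,4): no bracket -> illegal
(5,6): no bracket -> illegal
(6,4): no bracket -> illegal
(6,5): no bracket -> illegal
(6,6): no bracket -> illegal
W mobility = 5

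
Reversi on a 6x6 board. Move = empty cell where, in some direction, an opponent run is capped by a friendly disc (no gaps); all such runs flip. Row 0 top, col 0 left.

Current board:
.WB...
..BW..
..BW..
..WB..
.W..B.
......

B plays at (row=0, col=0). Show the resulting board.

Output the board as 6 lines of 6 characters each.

Answer: BBB...
..BW..
..BW..
..WB..
.W..B.
......

Derivation:
Place B at (0,0); scan 8 dirs for brackets.
Dir NW: edge -> no flip
Dir N: edge -> no flip
Dir NE: edge -> no flip
Dir W: edge -> no flip
Dir E: opp run (0,1) capped by B -> flip
Dir SW: edge -> no flip
Dir S: first cell '.' (not opp) -> no flip
Dir SE: first cell '.' (not opp) -> no flip
All flips: (0,1)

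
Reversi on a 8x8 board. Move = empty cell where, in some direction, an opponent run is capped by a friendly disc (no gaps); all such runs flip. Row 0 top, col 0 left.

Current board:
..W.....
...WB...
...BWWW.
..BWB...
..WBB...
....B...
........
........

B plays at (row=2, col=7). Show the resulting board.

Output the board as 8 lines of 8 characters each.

Place B at (2,7); scan 8 dirs for brackets.
Dir NW: first cell '.' (not opp) -> no flip
Dir N: first cell '.' (not opp) -> no flip
Dir NE: edge -> no flip
Dir W: opp run (2,6) (2,5) (2,4) capped by B -> flip
Dir E: edge -> no flip
Dir SW: first cell '.' (not opp) -> no flip
Dir S: first cell '.' (not opp) -> no flip
Dir SE: edge -> no flip
All flips: (2,4) (2,5) (2,6)

Answer: ..W.....
...WB...
...BBBBB
..BWB...
..WBB...
....B...
........
........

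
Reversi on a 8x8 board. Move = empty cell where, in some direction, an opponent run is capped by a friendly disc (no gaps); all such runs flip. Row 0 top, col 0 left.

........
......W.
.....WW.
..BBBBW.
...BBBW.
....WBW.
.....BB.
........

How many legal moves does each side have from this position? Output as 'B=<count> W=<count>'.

-- B to move --
(0,5): no bracket -> illegal
(0,6): flips 5 -> legal
(0,7): flips 2 -> legal
(1,4): no bracket -> illegal
(1,5): flips 1 -> legal
(1,7): flips 1 -> legal
(2,4): no bracket -> illegal
(2,7): flips 1 -> legal
(3,7): flips 2 -> legal
(4,7): flips 2 -> legal
(5,3): flips 1 -> legal
(5,7): flips 2 -> legal
(6,3): flips 1 -> legal
(6,4): flips 1 -> legal
(6,7): flips 1 -> legal
B mobility = 12
-- W to move --
(2,1): flips 2 -> legal
(2,2): no bracket -> illegal
(2,3): flips 2 -> legal
(2,4): flips 3 -> legal
(3,1): flips 4 -> legal
(4,1): no bracket -> illegal
(4,2): flips 3 -> legal
(5,2): flips 2 -> legal
(5,3): flips 2 -> legal
(5,7): no bracket -> illegal
(6,4): flips 1 -> legal
(6,7): no bracket -> illegal
(7,4): flips 1 -> legal
(7,5): flips 4 -> legal
(7,6): flips 2 -> legal
(7,7): no bracket -> illegal
W mobility = 11

Answer: B=12 W=11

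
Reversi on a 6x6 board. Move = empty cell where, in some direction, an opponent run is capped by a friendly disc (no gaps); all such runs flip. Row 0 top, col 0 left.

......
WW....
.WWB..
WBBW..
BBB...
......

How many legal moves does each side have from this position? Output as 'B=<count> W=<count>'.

Answer: B=7 W=6

Derivation:
-- B to move --
(0,0): no bracket -> illegal
(0,1): flips 2 -> legal
(0,2): no bracket -> illegal
(1,2): flips 1 -> legal
(1,3): flips 1 -> legal
(2,0): flips 3 -> legal
(2,4): flips 1 -> legal
(3,4): flips 1 -> legal
(4,3): flips 1 -> legal
(4,4): no bracket -> illegal
B mobility = 7
-- W to move --
(1,2): no bracket -> illegal
(1,3): flips 1 -> legal
(1,4): no bracket -> illegal
(2,0): no bracket -> illegal
(2,4): flips 1 -> legal
(3,4): no bracket -> illegal
(4,3): flips 1 -> legal
(5,0): flips 1 -> legal
(5,1): flips 3 -> legal
(5,2): flips 3 -> legal
(5,3): no bracket -> illegal
W mobility = 6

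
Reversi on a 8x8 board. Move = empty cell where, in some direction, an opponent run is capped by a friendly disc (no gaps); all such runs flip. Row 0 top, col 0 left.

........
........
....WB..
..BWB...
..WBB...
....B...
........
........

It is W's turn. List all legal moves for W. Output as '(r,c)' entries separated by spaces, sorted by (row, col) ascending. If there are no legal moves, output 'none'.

(1,4): no bracket -> illegal
(1,5): no bracket -> illegal
(1,6): no bracket -> illegal
(2,1): no bracket -> illegal
(2,2): flips 1 -> legal
(2,3): no bracket -> illegal
(2,6): flips 1 -> legal
(3,1): flips 1 -> legal
(3,5): flips 1 -> legal
(3,6): no bracket -> illegal
(4,1): no bracket -> illegal
(4,5): flips 2 -> legal
(5,2): no bracket -> illegal
(5,3): flips 1 -> legal
(5,5): flips 1 -> legal
(6,3): no bracket -> illegal
(6,4): flips 3 -> legal
(6,5): no bracket -> illegal

Answer: (2,2) (2,6) (3,1) (3,5) (4,5) (5,3) (5,5) (6,4)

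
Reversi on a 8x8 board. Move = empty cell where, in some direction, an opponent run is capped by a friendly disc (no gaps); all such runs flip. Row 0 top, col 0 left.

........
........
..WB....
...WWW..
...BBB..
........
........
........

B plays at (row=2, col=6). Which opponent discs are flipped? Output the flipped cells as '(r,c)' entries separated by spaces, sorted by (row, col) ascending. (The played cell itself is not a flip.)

Dir NW: first cell '.' (not opp) -> no flip
Dir N: first cell '.' (not opp) -> no flip
Dir NE: first cell '.' (not opp) -> no flip
Dir W: first cell '.' (not opp) -> no flip
Dir E: first cell '.' (not opp) -> no flip
Dir SW: opp run (3,5) capped by B -> flip
Dir S: first cell '.' (not opp) -> no flip
Dir SE: first cell '.' (not opp) -> no flip

Answer: (3,5)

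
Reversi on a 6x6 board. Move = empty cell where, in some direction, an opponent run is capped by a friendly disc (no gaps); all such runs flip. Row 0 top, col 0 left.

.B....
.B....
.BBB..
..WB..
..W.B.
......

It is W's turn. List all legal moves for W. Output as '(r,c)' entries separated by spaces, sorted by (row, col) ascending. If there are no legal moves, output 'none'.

(0,0): no bracket -> illegal
(0,2): no bracket -> illegal
(1,0): flips 1 -> legal
(1,2): flips 1 -> legal
(1,3): no bracket -> illegal
(1,4): flips 1 -> legal
(2,0): no bracket -> illegal
(2,4): flips 1 -> legal
(3,0): no bracket -> illegal
(3,1): no bracket -> illegal
(3,4): flips 1 -> legal
(3,5): no bracket -> illegal
(4,3): no bracket -> illegal
(4,5): no bracket -> illegal
(5,3): no bracket -> illegal
(5,4): no bracket -> illegal
(5,5): no bracket -> illegal

Answer: (1,0) (1,2) (1,4) (2,4) (3,4)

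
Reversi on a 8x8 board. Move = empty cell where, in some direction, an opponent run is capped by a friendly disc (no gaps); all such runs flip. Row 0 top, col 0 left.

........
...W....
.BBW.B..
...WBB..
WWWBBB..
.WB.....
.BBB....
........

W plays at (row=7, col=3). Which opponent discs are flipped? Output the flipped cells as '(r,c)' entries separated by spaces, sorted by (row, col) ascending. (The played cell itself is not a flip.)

Dir NW: opp run (6,2) capped by W -> flip
Dir N: opp run (6,3), next='.' -> no flip
Dir NE: first cell '.' (not opp) -> no flip
Dir W: first cell '.' (not opp) -> no flip
Dir E: first cell '.' (not opp) -> no flip
Dir SW: edge -> no flip
Dir S: edge -> no flip
Dir SE: edge -> no flip

Answer: (6,2)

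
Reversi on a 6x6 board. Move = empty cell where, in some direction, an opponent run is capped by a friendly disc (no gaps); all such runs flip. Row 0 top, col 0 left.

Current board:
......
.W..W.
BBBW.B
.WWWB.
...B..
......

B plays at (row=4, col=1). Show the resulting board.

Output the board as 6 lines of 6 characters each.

Answer: ......
.W..W.
BBBW.B
.BWWB.
.B.B..
......

Derivation:
Place B at (4,1); scan 8 dirs for brackets.
Dir NW: first cell '.' (not opp) -> no flip
Dir N: opp run (3,1) capped by B -> flip
Dir NE: opp run (3,2) (2,3) (1,4), next='.' -> no flip
Dir W: first cell '.' (not opp) -> no flip
Dir E: first cell '.' (not opp) -> no flip
Dir SW: first cell '.' (not opp) -> no flip
Dir S: first cell '.' (not opp) -> no flip
Dir SE: first cell '.' (not opp) -> no flip
All flips: (3,1)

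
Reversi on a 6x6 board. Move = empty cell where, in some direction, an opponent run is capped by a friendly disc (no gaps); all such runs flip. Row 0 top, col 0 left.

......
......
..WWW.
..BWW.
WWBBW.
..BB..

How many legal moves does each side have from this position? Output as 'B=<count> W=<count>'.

Answer: B=9 W=2

Derivation:
-- B to move --
(1,1): no bracket -> illegal
(1,2): flips 1 -> legal
(1,3): flips 2 -> legal
(1,4): flips 1 -> legal
(1,5): flips 2 -> legal
(2,1): no bracket -> illegal
(2,5): flips 1 -> legal
(3,0): flips 1 -> legal
(3,1): no bracket -> illegal
(3,5): flips 3 -> legal
(4,5): flips 1 -> legal
(5,0): flips 1 -> legal
(5,1): no bracket -> illegal
(5,4): no bracket -> illegal
(5,5): no bracket -> illegal
B mobility = 9
-- W to move --
(2,1): no bracket -> illegal
(3,1): flips 1 -> legal
(5,1): flips 1 -> legal
(5,4): no bracket -> illegal
W mobility = 2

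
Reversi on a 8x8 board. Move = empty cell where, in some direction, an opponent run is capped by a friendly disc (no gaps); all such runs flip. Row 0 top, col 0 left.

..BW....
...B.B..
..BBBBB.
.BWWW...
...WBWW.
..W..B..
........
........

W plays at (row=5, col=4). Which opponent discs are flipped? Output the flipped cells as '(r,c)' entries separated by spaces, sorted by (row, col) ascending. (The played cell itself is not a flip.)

Answer: (4,4)

Derivation:
Dir NW: first cell 'W' (not opp) -> no flip
Dir N: opp run (4,4) capped by W -> flip
Dir NE: first cell 'W' (not opp) -> no flip
Dir W: first cell '.' (not opp) -> no flip
Dir E: opp run (5,5), next='.' -> no flip
Dir SW: first cell '.' (not opp) -> no flip
Dir S: first cell '.' (not opp) -> no flip
Dir SE: first cell '.' (not opp) -> no flip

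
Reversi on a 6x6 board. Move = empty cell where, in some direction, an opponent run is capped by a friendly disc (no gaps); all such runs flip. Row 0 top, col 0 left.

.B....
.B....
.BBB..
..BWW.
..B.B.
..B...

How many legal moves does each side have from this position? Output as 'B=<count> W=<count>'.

Answer: B=4 W=7

Derivation:
-- B to move --
(2,4): flips 2 -> legal
(2,5): no bracket -> illegal
(3,5): flips 2 -> legal
(4,3): flips 1 -> legal
(4,5): flips 1 -> legal
B mobility = 4
-- W to move --
(0,0): flips 2 -> legal
(0,2): no bracket -> illegal
(1,0): no bracket -> illegal
(1,2): flips 1 -> legal
(1,3): flips 1 -> legal
(1,4): no bracket -> illegal
(2,0): no bracket -> illegal
(2,4): no bracket -> illegal
(3,0): no bracket -> illegal
(3,1): flips 1 -> legal
(3,5): no bracket -> illegal
(4,1): no bracket -> illegal
(4,3): no bracket -> illegal
(4,5): no bracket -> illegal
(5,1): flips 1 -> legal
(5,3): no bracket -> illegal
(5,4): flips 1 -> legal
(5,5): flips 1 -> legal
W mobility = 7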